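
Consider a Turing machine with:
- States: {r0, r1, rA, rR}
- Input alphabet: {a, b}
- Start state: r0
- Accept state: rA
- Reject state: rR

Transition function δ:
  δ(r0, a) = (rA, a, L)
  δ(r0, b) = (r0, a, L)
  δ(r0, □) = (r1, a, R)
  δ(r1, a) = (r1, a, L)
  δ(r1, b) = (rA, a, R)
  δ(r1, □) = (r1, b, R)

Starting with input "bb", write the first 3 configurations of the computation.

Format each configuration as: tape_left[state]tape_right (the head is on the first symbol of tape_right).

Transitions applied:
Step 1: δ(r0, b) = (r0, a, L)
Step 2: δ(r0, □) = (r1, a, R)

The first 3 configurations are:
[r0]bb ⊢ [r0]□ab ⊢ a[r1]ab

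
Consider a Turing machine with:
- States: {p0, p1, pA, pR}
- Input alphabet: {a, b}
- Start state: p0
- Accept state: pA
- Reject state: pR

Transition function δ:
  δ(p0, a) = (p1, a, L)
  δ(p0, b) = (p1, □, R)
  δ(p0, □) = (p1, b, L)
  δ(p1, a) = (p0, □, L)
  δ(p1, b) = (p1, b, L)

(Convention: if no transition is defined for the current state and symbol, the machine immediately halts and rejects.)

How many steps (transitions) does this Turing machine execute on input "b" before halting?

Execution trace:
Initial: [p0]b
Step 1: δ(p0, b) = (p1, □, R) → □[p1]□

No transition is defined for δ(p1, □). By convention the machine halts and rejects.

The machine executed 1 step before halting.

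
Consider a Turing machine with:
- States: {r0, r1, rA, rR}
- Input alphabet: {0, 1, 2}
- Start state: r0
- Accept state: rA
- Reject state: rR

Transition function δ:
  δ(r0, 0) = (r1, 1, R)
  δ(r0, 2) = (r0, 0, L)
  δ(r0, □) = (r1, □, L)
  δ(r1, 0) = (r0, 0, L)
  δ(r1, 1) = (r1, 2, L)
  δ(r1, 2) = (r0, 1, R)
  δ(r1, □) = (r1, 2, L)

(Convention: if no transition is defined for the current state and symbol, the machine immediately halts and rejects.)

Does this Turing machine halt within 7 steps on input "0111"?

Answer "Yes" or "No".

Execution trace:
Initial: [r0]0111
Step 1: δ(r0, 0) = (r1, 1, R) → 1[r1]111
Step 2: δ(r1, 1) = (r1, 2, L) → [r1]1211
Step 3: δ(r1, 1) = (r1, 2, L) → [r1]□2211
Step 4: δ(r1, □) = (r1, 2, L) → [r1]□22211
Step 5: δ(r1, □) = (r1, 2, L) → [r1]□222211
Step 6: δ(r1, □) = (r1, 2, L) → [r1]□2222211
Step 7: δ(r1, □) = (r1, 2, L) → [r1]□22222211

The machine has not reached a halting state after 7 steps.
The machine did not halt within the 7-step bound.

Answer: No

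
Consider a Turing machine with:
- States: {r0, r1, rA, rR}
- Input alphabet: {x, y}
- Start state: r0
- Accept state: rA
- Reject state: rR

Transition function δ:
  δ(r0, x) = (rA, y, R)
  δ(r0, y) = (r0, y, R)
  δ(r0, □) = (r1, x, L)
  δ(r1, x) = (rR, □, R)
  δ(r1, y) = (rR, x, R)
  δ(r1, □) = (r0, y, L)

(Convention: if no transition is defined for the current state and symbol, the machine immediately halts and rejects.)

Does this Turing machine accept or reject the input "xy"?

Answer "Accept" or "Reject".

Execution trace:
Initial: [r0]xy
Step 1: δ(r0, x) = (rA, y, R) → y[rA]y

The machine reaches the accept state rA and halts.

Answer: Accept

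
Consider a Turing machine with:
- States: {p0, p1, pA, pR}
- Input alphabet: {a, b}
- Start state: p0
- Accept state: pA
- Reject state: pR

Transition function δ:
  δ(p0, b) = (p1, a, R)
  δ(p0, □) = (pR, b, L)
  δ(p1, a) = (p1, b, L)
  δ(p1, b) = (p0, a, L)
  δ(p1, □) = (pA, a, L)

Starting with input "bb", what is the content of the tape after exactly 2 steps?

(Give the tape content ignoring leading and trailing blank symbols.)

Execution trace:
Initial: [p0]bb
Step 1: δ(p0, b) = (p1, a, R) → a[p1]b
Step 2: δ(p1, b) = (p0, a, L) → [p0]aa

No transition is defined for δ(p0, a). By convention the machine halts and rejects.

After 2 steps, the tape (ignoring leading/trailing blanks) is: aa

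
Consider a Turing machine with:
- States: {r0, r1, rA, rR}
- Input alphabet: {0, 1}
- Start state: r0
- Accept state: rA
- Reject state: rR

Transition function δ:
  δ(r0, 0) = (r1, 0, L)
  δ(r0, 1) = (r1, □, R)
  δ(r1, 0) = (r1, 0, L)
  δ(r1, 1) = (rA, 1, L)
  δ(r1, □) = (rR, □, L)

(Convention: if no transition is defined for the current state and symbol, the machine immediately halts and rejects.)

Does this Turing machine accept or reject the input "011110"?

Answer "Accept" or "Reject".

Execution trace:
Initial: [r0]011110
Step 1: δ(r0, 0) = (r1, 0, L) → [r1]□011110
Step 2: δ(r1, □) = (rR, □, L) → [rR]□□011110

The machine reaches the reject state rR and halts.

Answer: Reject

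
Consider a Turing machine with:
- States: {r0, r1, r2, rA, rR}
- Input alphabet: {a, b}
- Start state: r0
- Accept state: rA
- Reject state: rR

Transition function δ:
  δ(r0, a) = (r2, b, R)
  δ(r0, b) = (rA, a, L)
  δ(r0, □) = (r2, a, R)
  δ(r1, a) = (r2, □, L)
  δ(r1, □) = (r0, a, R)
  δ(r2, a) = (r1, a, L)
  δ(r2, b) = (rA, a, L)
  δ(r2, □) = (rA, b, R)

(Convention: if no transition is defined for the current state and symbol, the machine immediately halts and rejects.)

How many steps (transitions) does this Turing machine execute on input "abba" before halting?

Execution trace:
Initial: [r0]abba
Step 1: δ(r0, a) = (r2, b, R) → b[r2]bba
Step 2: δ(r2, b) = (rA, a, L) → [rA]baba

The machine reaches the accept state rA and halts.

The machine executed 2 steps before halting.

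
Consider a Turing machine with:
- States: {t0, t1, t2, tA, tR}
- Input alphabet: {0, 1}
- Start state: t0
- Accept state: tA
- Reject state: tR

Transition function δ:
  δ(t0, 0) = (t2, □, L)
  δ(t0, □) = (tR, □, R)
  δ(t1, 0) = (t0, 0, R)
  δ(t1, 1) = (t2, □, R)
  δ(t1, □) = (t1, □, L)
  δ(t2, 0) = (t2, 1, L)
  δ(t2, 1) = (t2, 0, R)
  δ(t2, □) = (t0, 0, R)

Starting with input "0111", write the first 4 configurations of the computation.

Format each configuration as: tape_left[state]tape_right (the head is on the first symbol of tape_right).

Transitions applied:
Step 1: δ(t0, 0) = (t2, □, L)
Step 2: δ(t2, □) = (t0, 0, R)
Step 3: δ(t0, □) = (tR, □, R)

The first 4 configurations are:
[t0]0111 ⊢ [t2]□□111 ⊢ 0[t0]□111 ⊢ 0□[tR]111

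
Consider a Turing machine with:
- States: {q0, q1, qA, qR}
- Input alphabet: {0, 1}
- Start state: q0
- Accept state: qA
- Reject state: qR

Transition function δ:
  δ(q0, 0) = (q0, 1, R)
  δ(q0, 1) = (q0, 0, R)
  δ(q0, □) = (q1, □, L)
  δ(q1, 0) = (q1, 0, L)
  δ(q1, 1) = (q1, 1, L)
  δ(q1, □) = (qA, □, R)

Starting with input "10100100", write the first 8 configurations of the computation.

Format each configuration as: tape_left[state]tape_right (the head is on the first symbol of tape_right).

Transitions applied:
Step 1: δ(q0, 1) = (q0, 0, R)
Step 2: δ(q0, 0) = (q0, 1, R)
Step 3: δ(q0, 1) = (q0, 0, R)
Step 4: δ(q0, 0) = (q0, 1, R)
Step 5: δ(q0, 0) = (q0, 1, R)
Step 6: δ(q0, 1) = (q0, 0, R)
Step 7: δ(q0, 0) = (q0, 1, R)

The first 8 configurations are:
[q0]10100100 ⊢ 0[q0]0100100 ⊢ 01[q0]100100 ⊢ 010[q0]00100 ⊢ 0101[q0]0100 ⊢ 01011[q0]100 ⊢ 010110[q0]00 ⊢ 0101101[q0]0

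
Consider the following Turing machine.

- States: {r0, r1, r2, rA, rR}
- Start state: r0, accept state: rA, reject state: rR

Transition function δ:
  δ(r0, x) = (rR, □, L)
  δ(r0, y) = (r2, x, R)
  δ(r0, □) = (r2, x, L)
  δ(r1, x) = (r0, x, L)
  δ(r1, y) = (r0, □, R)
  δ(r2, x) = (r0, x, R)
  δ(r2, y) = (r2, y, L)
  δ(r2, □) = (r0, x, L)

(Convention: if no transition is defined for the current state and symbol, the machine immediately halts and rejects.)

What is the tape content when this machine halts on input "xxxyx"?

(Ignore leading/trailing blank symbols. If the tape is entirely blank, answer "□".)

Execution trace:
Initial: [r0]xxxyx
Step 1: δ(r0, x) = (rR, □, L) → [rR]□□xxyx

The machine reaches the reject state rR and halts.

Final tape (ignoring leading/trailing blanks): xxyx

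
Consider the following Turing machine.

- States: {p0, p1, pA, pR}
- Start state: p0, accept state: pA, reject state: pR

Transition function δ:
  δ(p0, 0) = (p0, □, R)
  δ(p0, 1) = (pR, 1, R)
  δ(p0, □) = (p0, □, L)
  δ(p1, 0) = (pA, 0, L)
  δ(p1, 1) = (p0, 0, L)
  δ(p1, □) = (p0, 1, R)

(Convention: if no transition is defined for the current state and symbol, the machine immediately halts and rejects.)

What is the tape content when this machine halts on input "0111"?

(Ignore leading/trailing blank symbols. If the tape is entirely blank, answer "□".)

Execution trace:
Initial: [p0]0111
Step 1: δ(p0, 0) = (p0, □, R) → □[p0]111
Step 2: δ(p0, 1) = (pR, 1, R) → □1[pR]11

The machine reaches the reject state pR and halts.

Final tape (ignoring leading/trailing blanks): 111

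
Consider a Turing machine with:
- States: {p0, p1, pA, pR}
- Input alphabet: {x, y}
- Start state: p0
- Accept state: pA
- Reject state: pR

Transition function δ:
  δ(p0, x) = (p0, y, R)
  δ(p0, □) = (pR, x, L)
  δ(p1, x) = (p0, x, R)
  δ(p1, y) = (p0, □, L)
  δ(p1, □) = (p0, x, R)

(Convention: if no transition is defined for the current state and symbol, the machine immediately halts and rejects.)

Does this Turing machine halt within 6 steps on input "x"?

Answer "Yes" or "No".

Execution trace:
Initial: [p0]x
Step 1: δ(p0, x) = (p0, y, R) → y[p0]□
Step 2: δ(p0, □) = (pR, x, L) → [pR]yx

The machine reaches the reject state pR and halts.
The machine halted after 2 steps (within the 6-step bound).

Answer: Yes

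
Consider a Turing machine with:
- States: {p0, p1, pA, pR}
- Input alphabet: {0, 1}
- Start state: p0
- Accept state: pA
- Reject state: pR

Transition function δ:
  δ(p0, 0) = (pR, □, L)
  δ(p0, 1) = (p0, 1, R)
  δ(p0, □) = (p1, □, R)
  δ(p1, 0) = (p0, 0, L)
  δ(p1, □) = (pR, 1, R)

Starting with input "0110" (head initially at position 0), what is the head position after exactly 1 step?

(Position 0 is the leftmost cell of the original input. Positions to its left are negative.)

Execution trace (head position shown):
Step 0: [p0]0110  (head at position 0)
Step 1: move left → [pR]□□110  (head at position -1)

After 1 step, the head is at position -1.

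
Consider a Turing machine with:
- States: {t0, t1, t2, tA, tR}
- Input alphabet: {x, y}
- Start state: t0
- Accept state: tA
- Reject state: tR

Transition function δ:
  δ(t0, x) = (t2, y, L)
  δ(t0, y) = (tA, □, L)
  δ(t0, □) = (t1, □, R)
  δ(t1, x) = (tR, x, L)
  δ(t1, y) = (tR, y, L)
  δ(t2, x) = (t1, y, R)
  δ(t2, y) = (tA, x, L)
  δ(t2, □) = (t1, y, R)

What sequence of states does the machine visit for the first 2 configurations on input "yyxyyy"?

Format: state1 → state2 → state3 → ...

Execution trace:
Initial: [t0]yyxyyy
Step 1: δ(t0, y) = (tA, □, L) → [tA]□□yxyyy

The machine reaches the accept state tA and halts.

State sequence: t0 → tA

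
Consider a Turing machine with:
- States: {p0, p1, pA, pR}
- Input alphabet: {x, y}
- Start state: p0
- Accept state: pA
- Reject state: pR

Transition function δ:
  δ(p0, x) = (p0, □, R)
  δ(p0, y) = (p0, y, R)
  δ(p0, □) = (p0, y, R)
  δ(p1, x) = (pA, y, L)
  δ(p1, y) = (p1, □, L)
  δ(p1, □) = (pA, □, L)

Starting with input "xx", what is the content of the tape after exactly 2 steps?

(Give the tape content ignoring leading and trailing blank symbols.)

Execution trace:
Initial: [p0]xx
Step 1: δ(p0, x) = (p0, □, R) → □[p0]x
Step 2: δ(p0, x) = (p0, □, R) → □□[p0]□

After 2 steps, the tape (ignoring leading/trailing blanks) is: □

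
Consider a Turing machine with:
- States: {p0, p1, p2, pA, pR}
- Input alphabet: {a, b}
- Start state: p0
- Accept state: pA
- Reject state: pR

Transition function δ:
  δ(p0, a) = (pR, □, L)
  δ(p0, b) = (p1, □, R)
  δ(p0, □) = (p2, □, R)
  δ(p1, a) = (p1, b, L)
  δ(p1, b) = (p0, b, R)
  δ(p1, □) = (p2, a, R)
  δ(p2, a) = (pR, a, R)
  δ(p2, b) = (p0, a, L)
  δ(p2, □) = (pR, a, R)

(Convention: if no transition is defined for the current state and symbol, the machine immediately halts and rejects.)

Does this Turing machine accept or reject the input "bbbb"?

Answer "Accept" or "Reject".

Execution trace:
Initial: [p0]bbbb
Step 1: δ(p0, b) = (p1, □, R) → □[p1]bbb
Step 2: δ(p1, b) = (p0, b, R) → □b[p0]bb
Step 3: δ(p0, b) = (p1, □, R) → □b□[p1]b
Step 4: δ(p1, b) = (p0, b, R) → □b□b[p0]□
Step 5: δ(p0, □) = (p2, □, R) → □b□b□[p2]□
Step 6: δ(p2, □) = (pR, a, R) → □b□b□a[pR]□

The machine reaches the reject state pR and halts.

Answer: Reject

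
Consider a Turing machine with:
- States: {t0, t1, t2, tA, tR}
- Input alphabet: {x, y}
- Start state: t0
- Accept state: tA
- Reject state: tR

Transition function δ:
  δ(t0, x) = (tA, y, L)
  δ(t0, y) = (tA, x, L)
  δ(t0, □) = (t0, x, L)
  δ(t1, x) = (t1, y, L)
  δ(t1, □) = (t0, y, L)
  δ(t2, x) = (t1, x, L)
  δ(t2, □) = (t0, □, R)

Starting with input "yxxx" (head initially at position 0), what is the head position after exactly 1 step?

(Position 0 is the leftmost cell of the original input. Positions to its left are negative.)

Execution trace (head position shown):
Step 0: [t0]yxxx  (head at position 0)
Step 1: move left → [tA]□xxxx  (head at position -1)

After 1 step, the head is at position -1.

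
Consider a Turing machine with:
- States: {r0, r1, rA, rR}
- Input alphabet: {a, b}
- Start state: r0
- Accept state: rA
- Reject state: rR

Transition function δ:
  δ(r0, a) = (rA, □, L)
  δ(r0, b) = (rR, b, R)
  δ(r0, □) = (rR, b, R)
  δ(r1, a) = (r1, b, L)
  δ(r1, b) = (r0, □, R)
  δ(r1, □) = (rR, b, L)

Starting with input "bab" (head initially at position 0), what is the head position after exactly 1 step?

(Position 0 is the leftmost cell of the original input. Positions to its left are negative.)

Execution trace (head position shown):
Step 0: [r0]bab  (head at position 0)
Step 1: move right → b[rR]ab  (head at position 1)

After 1 step, the head is at position 1.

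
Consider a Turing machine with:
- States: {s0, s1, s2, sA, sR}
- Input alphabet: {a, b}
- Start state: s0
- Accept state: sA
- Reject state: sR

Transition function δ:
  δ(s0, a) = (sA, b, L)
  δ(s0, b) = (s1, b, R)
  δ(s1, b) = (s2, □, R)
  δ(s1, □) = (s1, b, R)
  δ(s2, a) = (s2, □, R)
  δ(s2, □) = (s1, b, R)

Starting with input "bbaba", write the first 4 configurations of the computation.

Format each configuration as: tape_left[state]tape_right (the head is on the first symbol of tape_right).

Transitions applied:
Step 1: δ(s0, b) = (s1, b, R)
Step 2: δ(s1, b) = (s2, □, R)
Step 3: δ(s2, a) = (s2, □, R)

The first 4 configurations are:
[s0]bbaba ⊢ b[s1]baba ⊢ b□[s2]aba ⊢ b□□[s2]ba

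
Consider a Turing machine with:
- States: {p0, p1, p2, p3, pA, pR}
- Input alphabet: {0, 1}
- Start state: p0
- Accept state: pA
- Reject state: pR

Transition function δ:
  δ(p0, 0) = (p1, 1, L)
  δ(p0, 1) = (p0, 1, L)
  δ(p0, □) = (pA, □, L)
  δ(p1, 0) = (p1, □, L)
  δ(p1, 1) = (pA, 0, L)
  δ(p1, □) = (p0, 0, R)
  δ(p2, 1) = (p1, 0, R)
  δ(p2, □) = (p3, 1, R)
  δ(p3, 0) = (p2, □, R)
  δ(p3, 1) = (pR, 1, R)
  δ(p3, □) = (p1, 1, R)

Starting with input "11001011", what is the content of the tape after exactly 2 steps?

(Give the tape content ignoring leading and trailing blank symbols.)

Execution trace:
Initial: [p0]11001011
Step 1: δ(p0, 1) = (p0, 1, L) → [p0]□11001011
Step 2: δ(p0, □) = (pA, □, L) → [pA]□□11001011

The machine reaches the accept state pA and halts.

After 2 steps, the tape (ignoring leading/trailing blanks) is: 11001011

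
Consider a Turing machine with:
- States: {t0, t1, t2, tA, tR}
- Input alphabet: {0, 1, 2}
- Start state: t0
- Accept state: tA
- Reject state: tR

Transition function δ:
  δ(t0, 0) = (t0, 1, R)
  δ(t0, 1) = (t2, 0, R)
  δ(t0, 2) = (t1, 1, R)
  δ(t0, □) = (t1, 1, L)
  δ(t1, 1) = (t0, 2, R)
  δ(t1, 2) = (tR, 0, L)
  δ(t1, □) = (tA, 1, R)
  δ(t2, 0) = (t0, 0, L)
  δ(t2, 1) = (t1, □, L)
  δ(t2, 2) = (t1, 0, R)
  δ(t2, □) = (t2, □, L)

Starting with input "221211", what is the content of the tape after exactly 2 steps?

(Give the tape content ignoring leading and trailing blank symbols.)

Execution trace:
Initial: [t0]221211
Step 1: δ(t0, 2) = (t1, 1, R) → 1[t1]21211
Step 2: δ(t1, 2) = (tR, 0, L) → [tR]101211

The machine reaches the reject state tR and halts.

After 2 steps, the tape (ignoring leading/trailing blanks) is: 101211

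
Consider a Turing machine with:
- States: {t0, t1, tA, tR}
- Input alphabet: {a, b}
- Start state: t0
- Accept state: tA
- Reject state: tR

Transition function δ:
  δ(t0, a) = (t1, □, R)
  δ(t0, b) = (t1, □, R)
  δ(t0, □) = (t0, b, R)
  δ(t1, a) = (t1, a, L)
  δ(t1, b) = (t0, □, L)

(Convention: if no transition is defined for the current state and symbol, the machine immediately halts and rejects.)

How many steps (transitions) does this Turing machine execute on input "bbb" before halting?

Execution trace:
Initial: [t0]bbb
Step 1: δ(t0, b) = (t1, □, R) → □[t1]bb
Step 2: δ(t1, b) = (t0, □, L) → [t0]□□b
Step 3: δ(t0, □) = (t0, b, R) → b[t0]□b
Step 4: δ(t0, □) = (t0, b, R) → bb[t0]b
Step 5: δ(t0, b) = (t1, □, R) → bb□[t1]□

No transition is defined for δ(t1, □). By convention the machine halts and rejects.

The machine executed 5 steps before halting.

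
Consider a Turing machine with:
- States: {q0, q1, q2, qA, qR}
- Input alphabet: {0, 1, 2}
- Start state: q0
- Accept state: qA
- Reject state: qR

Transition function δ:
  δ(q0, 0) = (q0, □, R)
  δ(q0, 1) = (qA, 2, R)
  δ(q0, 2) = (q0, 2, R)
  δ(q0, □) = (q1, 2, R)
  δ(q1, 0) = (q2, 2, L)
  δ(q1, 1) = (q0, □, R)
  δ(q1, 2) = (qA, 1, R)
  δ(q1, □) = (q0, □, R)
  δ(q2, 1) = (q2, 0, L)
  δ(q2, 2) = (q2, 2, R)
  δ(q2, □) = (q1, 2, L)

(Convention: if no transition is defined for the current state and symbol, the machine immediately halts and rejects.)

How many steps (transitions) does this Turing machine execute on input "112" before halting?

Execution trace:
Initial: [q0]112
Step 1: δ(q0, 1) = (qA, 2, R) → 2[qA]12

The machine reaches the accept state qA and halts.

The machine executed 1 step before halting.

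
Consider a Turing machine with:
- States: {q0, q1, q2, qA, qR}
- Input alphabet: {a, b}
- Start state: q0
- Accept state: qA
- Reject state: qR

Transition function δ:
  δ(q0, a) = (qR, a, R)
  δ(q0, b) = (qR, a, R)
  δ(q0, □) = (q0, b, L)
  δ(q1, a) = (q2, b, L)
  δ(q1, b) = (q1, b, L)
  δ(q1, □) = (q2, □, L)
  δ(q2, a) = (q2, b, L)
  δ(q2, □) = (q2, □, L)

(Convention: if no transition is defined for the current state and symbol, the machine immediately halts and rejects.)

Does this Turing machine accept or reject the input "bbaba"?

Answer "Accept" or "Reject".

Execution trace:
Initial: [q0]bbaba
Step 1: δ(q0, b) = (qR, a, R) → a[qR]baba

The machine reaches the reject state qR and halts.

Answer: Reject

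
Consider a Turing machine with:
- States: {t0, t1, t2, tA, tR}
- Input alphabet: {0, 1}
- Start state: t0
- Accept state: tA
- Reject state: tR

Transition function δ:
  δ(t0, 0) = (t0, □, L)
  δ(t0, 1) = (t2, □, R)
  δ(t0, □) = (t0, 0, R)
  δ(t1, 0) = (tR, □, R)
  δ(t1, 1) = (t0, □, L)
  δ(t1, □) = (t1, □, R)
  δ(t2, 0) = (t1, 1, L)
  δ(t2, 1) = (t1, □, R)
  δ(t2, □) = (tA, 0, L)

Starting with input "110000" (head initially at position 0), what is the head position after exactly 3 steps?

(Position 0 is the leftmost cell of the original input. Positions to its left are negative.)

Execution trace (head position shown):
Step 0: [t0]110000  (head at position 0)
Step 1: move right → □[t2]10000  (head at position 1)
Step 2: move right → □□[t1]0000  (head at position 2)
Step 3: move right → □□□[tR]000  (head at position 3)

After 3 steps, the head is at position 3.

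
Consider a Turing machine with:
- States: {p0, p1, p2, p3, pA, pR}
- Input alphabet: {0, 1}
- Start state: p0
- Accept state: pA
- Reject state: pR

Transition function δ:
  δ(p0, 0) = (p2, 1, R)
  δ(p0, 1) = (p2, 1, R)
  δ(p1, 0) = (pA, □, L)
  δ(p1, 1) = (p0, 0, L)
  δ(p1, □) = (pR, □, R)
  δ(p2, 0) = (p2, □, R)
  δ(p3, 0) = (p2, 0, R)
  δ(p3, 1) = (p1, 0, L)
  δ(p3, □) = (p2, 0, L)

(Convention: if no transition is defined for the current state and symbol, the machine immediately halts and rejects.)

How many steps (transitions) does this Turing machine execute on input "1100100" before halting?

Execution trace:
Initial: [p0]1100100
Step 1: δ(p0, 1) = (p2, 1, R) → 1[p2]100100

No transition is defined for δ(p2, 1). By convention the machine halts and rejects.

The machine executed 1 step before halting.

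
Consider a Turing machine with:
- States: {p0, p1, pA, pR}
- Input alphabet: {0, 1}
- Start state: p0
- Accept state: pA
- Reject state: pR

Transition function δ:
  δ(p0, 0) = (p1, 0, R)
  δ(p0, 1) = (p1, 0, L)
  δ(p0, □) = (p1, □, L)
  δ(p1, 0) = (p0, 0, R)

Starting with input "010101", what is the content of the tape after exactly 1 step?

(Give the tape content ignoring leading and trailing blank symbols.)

Execution trace:
Initial: [p0]010101
Step 1: δ(p0, 0) = (p1, 0, R) → 0[p1]10101

No transition is defined for δ(p1, 1). By convention the machine halts and rejects.

After 1 step, the tape (ignoring leading/trailing blanks) is: 010101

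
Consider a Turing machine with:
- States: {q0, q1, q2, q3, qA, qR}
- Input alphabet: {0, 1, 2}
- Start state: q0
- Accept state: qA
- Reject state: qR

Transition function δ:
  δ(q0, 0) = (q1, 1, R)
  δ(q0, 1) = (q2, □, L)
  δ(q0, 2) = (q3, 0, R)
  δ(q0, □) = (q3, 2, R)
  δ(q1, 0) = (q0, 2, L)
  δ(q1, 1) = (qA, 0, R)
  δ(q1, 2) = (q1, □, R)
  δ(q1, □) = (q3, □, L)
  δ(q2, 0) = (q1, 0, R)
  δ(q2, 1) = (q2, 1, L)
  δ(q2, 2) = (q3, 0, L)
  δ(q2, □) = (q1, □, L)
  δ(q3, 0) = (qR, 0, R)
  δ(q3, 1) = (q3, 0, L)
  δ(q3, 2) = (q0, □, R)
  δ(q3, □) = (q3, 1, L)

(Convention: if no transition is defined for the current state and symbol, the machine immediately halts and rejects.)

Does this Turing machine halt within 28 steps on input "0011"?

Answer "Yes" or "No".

Execution trace:
Initial: [q0]0011
Step 1: δ(q0, 0) = (q1, 1, R) → 1[q1]011
Step 2: δ(q1, 0) = (q0, 2, L) → [q0]1211
Step 3: δ(q0, 1) = (q2, □, L) → [q2]□□211
Step 4: δ(q2, □) = (q1, □, L) → [q1]□□□211
Step 5: δ(q1, □) = (q3, □, L) → [q3]□□□□211
Step 6: δ(q3, □) = (q3, 1, L) → [q3]□1□□□211
Step 7: δ(q3, □) = (q3, 1, L) → [q3]□11□□□211
Step 8: δ(q3, □) = (q3, 1, L) → [q3]□111□□□211
Step 9: δ(q3, □) = (q3, 1, L) → [q3]□1111□□□211
Step 10: δ(q3, □) = (q3, 1, L) → [q3]□11111□□□211
Step 11: δ(q3, □) = (q3, 1, L) → [q3]□111111□□□211
Step 12: δ(q3, □) = (q3, 1, L) → [q3]□1111111□□□211
Step 13: δ(q3, □) = (q3, 1, L) → [q3]□11111111□□□211
Step 14: δ(q3, □) = (q3, 1, L) → [q3]□111111111□□□211
Step 15: δ(q3, □) = (q3, 1, L) → [q3]□1111111111□□□211
Step 16: δ(q3, □) = (q3, 1, L) → [q3]□11111111111□□□211
Step 17: δ(q3, □) = (q3, 1, L) → [q3]□111111111111□□□211
Step 18: δ(q3, □) = (q3, 1, L) → [q3]□1111111111111□□□211
Step 19: δ(q3, □) = (q3, 1, L) → [q3]□11111111111111□□□211
Step 20: δ(q3, □) = (q3, 1, L) → [q3]□111111111111111□□□211
Step 21: δ(q3, □) = (q3, 1, L) → [q3]□1111111111111111□□□211
Step 22: δ(q3, □) = (q3, 1, L) → [q3]□11111111111111111□□□211
Step 23: δ(q3, □) = (q3, 1, L) → [q3]□111111111111111111□□□211
Step 24: δ(q3, □) = (q3, 1, L) → [q3]□1111111111111111111□□□211
Step 25: δ(q3, □) = (q3, 1, L) → [q3]□11111111111111111111□□□211
Step 26: δ(q3, □) = (q3, 1, L) → [q3]□111111111111111111111□□□211
Step 27: δ(q3, □) = (q3, 1, L) → [q3]□1111111111111111111111□□□211
Step 28: δ(q3, □) = (q3, 1, L) → [q3]□11111111111111111111111□□□211

The machine has not reached a halting state after 28 steps.
The machine did not halt within the 28-step bound.

Answer: No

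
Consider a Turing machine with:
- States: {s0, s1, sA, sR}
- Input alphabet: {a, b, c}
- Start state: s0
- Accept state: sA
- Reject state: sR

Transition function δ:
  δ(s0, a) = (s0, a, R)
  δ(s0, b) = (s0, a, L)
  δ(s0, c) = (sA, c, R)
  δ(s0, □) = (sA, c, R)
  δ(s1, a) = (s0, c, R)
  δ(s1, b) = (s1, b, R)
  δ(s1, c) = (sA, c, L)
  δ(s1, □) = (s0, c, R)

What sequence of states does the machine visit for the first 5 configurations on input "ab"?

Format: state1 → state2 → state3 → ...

Execution trace:
Initial: [s0]ab
Step 1: δ(s0, a) = (s0, a, R) → a[s0]b
Step 2: δ(s0, b) = (s0, a, L) → [s0]aa
Step 3: δ(s0, a) = (s0, a, R) → a[s0]a
Step 4: δ(s0, a) = (s0, a, R) → aa[s0]□

State sequence: s0 → s0 → s0 → s0 → s0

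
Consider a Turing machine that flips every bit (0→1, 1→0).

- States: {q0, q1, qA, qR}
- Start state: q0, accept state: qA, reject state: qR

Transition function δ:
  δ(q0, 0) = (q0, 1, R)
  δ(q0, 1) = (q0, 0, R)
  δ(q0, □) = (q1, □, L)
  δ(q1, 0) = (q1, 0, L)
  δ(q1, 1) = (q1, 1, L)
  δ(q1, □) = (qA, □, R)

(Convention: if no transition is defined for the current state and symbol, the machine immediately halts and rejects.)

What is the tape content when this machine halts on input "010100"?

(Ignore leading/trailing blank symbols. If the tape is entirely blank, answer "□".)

Execution trace:
Initial: [q0]010100
Step 1: δ(q0, 0) = (q0, 1, R) → 1[q0]10100
Step 2: δ(q0, 1) = (q0, 0, R) → 10[q0]0100
Step 3: δ(q0, 0) = (q0, 1, R) → 101[q0]100
Step 4: δ(q0, 1) = (q0, 0, R) → 1010[q0]00
Step 5: δ(q0, 0) = (q0, 1, R) → 10101[q0]0
Step 6: δ(q0, 0) = (q0, 1, R) → 101011[q0]□
Step 7: δ(q0, □) = (q1, □, L) → 10101[q1]1□
Step 8: δ(q1, 1) = (q1, 1, L) → 1010[q1]11□
Step 9: δ(q1, 1) = (q1, 1, L) → 101[q1]011□
Step 10: δ(q1, 0) = (q1, 0, L) → 10[q1]1011□
Step 11: δ(q1, 1) = (q1, 1, L) → 1[q1]01011□
Step 12: δ(q1, 0) = (q1, 0, L) → [q1]101011□
Step 13: δ(q1, 1) = (q1, 1, L) → [q1]□101011□
Step 14: δ(q1, □) = (qA, □, R) → □[qA]101011□

The machine reaches the accept state qA and halts.

Final tape (ignoring leading/trailing blanks): 101011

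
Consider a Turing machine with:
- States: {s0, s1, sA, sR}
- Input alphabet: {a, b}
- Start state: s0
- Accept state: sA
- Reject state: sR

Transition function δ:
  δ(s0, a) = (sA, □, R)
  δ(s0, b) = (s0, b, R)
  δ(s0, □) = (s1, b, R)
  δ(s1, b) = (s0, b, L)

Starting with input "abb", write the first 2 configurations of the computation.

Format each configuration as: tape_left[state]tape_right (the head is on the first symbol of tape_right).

Transitions applied:
Step 1: δ(s0, a) = (sA, □, R)

The first 2 configurations are:
[s0]abb ⊢ □[sA]bb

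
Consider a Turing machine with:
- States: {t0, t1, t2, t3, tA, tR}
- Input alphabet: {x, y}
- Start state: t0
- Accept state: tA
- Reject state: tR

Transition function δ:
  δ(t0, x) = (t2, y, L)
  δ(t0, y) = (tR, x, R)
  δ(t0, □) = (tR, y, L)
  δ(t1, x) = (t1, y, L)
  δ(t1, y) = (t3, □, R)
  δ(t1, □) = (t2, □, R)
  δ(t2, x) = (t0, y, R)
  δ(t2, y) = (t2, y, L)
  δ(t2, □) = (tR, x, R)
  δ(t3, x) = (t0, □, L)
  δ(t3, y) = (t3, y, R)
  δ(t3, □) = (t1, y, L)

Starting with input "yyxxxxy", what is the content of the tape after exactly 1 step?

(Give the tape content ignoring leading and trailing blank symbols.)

Execution trace:
Initial: [t0]yyxxxxy
Step 1: δ(t0, y) = (tR, x, R) → x[tR]yxxxxy

The machine reaches the reject state tR and halts.

After 1 step, the tape (ignoring leading/trailing blanks) is: xyxxxxy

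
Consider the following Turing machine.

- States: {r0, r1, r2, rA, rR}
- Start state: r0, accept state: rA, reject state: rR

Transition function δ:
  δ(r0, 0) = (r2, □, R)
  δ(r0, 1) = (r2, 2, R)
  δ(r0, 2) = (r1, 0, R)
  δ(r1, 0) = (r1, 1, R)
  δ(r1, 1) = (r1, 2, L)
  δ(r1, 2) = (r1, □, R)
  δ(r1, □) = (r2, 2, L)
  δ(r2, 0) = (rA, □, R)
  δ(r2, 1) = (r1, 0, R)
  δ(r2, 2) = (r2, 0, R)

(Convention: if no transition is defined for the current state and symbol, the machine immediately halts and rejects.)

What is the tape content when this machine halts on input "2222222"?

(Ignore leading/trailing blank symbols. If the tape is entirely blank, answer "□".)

Execution trace:
Initial: [r0]2222222
Step 1: δ(r0, 2) = (r1, 0, R) → 0[r1]222222
Step 2: δ(r1, 2) = (r1, □, R) → 0□[r1]22222
Step 3: δ(r1, 2) = (r1, □, R) → 0□□[r1]2222
Step 4: δ(r1, 2) = (r1, □, R) → 0□□□[r1]222
Step 5: δ(r1, 2) = (r1, □, R) → 0□□□□[r1]22
Step 6: δ(r1, 2) = (r1, □, R) → 0□□□□□[r1]2
Step 7: δ(r1, 2) = (r1, □, R) → 0□□□□□□[r1]□
Step 8: δ(r1, □) = (r2, 2, L) → 0□□□□□[r2]□2

No transition is defined for δ(r2, □). By convention the machine halts and rejects.

Final tape (ignoring leading/trailing blanks): 0□□□□□□2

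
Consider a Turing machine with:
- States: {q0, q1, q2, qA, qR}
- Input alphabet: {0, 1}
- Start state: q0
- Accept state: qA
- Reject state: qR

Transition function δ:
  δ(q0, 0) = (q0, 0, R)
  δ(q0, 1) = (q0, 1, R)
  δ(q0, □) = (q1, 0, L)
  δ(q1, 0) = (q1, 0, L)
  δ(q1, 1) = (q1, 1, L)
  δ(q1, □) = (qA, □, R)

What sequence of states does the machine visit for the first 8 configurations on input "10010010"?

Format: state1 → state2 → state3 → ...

Execution trace:
Initial: [q0]10010010
Step 1: δ(q0, 1) = (q0, 1, R) → 1[q0]0010010
Step 2: δ(q0, 0) = (q0, 0, R) → 10[q0]010010
Step 3: δ(q0, 0) = (q0, 0, R) → 100[q0]10010
Step 4: δ(q0, 1) = (q0, 1, R) → 1001[q0]0010
Step 5: δ(q0, 0) = (q0, 0, R) → 10010[q0]010
Step 6: δ(q0, 0) = (q0, 0, R) → 100100[q0]10
Step 7: δ(q0, 1) = (q0, 1, R) → 1001001[q0]0

State sequence: q0 → q0 → q0 → q0 → q0 → q0 → q0 → q0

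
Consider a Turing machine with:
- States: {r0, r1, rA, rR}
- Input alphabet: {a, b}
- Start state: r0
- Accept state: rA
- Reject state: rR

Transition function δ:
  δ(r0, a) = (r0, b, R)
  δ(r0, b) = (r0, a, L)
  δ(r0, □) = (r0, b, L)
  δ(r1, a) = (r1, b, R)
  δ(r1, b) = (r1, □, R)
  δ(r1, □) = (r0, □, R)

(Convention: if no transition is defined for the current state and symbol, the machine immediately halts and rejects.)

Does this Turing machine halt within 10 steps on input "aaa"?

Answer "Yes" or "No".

Execution trace:
Initial: [r0]aaa
Step 1: δ(r0, a) = (r0, b, R) → b[r0]aa
Step 2: δ(r0, a) = (r0, b, R) → bb[r0]a
Step 3: δ(r0, a) = (r0, b, R) → bbb[r0]□
Step 4: δ(r0, □) = (r0, b, L) → bb[r0]bb
Step 5: δ(r0, b) = (r0, a, L) → b[r0]bab
Step 6: δ(r0, b) = (r0, a, L) → [r0]baab
Step 7: δ(r0, b) = (r0, a, L) → [r0]□aaab
Step 8: δ(r0, □) = (r0, b, L) → [r0]□baaab
Step 9: δ(r0, □) = (r0, b, L) → [r0]□bbaaab
Step 10: δ(r0, □) = (r0, b, L) → [r0]□bbbaaab

The machine has not reached a halting state after 10 steps.
The machine did not halt within the 10-step bound.

Answer: No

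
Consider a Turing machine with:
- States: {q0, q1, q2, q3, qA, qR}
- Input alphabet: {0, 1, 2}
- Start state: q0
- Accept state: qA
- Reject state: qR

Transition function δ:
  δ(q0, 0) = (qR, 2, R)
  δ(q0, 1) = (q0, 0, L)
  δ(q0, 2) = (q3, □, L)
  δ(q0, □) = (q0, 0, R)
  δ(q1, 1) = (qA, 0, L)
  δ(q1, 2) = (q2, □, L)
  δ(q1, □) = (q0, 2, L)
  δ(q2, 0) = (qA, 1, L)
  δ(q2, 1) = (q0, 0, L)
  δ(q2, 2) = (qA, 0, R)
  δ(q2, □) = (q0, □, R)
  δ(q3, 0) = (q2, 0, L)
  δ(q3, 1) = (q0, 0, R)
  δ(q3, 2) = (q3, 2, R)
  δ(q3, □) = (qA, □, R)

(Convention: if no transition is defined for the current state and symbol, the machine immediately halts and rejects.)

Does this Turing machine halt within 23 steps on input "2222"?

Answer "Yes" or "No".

Execution trace:
Initial: [q0]2222
Step 1: δ(q0, 2) = (q3, □, L) → [q3]□□222
Step 2: δ(q3, □) = (qA, □, R) → □[qA]□222

The machine reaches the accept state qA and halts.
The machine halted after 2 steps (within the 23-step bound).

Answer: Yes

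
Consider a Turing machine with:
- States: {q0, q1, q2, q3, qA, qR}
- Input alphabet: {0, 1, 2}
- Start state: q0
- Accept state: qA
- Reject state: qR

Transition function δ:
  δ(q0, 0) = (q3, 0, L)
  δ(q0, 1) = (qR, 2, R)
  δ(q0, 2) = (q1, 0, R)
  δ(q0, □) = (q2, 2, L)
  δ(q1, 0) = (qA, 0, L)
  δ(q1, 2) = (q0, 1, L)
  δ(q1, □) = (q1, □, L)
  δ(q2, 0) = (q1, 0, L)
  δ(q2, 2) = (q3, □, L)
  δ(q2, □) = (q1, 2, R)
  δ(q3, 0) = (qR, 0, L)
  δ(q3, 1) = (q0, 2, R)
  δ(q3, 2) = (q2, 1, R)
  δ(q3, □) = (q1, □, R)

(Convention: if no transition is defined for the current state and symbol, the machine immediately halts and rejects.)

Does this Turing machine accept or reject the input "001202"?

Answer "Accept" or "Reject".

Execution trace:
Initial: [q0]001202
Step 1: δ(q0, 0) = (q3, 0, L) → [q3]□001202
Step 2: δ(q3, □) = (q1, □, R) → □[q1]001202
Step 3: δ(q1, 0) = (qA, 0, L) → [qA]□001202

The machine reaches the accept state qA and halts.

Answer: Accept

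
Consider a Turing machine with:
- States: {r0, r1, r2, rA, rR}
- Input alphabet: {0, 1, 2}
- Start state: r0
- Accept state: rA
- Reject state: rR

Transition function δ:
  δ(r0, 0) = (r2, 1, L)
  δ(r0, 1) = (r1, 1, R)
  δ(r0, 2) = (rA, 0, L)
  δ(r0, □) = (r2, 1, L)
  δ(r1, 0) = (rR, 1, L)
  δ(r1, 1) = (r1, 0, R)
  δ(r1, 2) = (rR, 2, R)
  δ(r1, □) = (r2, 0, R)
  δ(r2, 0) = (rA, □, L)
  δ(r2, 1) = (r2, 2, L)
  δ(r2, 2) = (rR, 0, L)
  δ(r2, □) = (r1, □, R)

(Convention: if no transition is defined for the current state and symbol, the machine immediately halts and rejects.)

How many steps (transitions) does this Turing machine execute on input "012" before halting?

Execution trace:
Initial: [r0]012
Step 1: δ(r0, 0) = (r2, 1, L) → [r2]□112
Step 2: δ(r2, □) = (r1, □, R) → □[r1]112
Step 3: δ(r1, 1) = (r1, 0, R) → □0[r1]12
Step 4: δ(r1, 1) = (r1, 0, R) → □00[r1]2
Step 5: δ(r1, 2) = (rR, 2, R) → □002[rR]□

The machine reaches the reject state rR and halts.

The machine executed 5 steps before halting.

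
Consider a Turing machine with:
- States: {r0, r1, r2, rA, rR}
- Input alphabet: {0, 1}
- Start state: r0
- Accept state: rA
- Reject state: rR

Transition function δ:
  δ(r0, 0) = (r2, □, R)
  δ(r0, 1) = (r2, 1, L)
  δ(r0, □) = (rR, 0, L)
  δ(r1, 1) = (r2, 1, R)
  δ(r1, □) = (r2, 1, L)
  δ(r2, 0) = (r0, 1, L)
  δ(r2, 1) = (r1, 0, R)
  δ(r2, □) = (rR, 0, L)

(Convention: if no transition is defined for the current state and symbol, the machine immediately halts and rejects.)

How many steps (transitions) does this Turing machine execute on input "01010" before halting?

Execution trace:
Initial: [r0]01010
Step 1: δ(r0, 0) = (r2, □, R) → □[r2]1010
Step 2: δ(r2, 1) = (r1, 0, R) → □0[r1]010

No transition is defined for δ(r1, 0). By convention the machine halts and rejects.

The machine executed 2 steps before halting.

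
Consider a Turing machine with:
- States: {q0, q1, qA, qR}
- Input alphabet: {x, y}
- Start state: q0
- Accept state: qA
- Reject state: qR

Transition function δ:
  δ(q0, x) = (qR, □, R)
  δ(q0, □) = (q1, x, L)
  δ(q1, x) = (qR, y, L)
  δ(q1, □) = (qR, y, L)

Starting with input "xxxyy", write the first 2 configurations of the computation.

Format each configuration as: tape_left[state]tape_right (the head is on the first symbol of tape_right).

Transitions applied:
Step 1: δ(q0, x) = (qR, □, R)

The first 2 configurations are:
[q0]xxxyy ⊢ □[qR]xxyy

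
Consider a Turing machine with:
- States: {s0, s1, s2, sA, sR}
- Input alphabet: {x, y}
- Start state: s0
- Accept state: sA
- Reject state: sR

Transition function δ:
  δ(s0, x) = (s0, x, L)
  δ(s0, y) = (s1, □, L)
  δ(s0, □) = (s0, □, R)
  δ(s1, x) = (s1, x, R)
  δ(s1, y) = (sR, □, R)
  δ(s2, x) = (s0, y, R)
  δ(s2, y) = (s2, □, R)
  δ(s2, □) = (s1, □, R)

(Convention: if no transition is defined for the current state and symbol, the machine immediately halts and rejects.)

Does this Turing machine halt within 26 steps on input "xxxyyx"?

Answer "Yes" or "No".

Execution trace:
Initial: [s0]xxxyyx
Step 1: δ(s0, x) = (s0, x, L) → [s0]□xxxyyx
Step 2: δ(s0, □) = (s0, □, R) → □[s0]xxxyyx
Step 3: δ(s0, x) = (s0, x, L) → [s0]□xxxyyx
Step 4: δ(s0, □) = (s0, □, R) → □[s0]xxxyyx
Step 5: δ(s0, x) = (s0, x, L) → [s0]□xxxyyx
Step 6: δ(s0, □) = (s0, □, R) → □[s0]xxxyyx
Step 7: δ(s0, x) = (s0, x, L) → [s0]□xxxyyx
Step 8: δ(s0, □) = (s0, □, R) → □[s0]xxxyyx
Step 9: δ(s0, x) = (s0, x, L) → [s0]□xxxyyx
Step 10: δ(s0, □) = (s0, □, R) → □[s0]xxxyyx
Step 11: δ(s0, x) = (s0, x, L) → [s0]□xxxyyx
Step 12: δ(s0, □) = (s0, □, R) → □[s0]xxxyyx
Step 13: δ(s0, x) = (s0, x, L) → [s0]□xxxyyx
Step 14: δ(s0, □) = (s0, □, R) → □[s0]xxxyyx
Step 15: δ(s0, x) = (s0, x, L) → [s0]□xxxyyx
Step 16: δ(s0, □) = (s0, □, R) → □[s0]xxxyyx
Step 17: δ(s0, x) = (s0, x, L) → [s0]□xxxyyx
Step 18: δ(s0, □) = (s0, □, R) → □[s0]xxxyyx
Step 19: δ(s0, x) = (s0, x, L) → [s0]□xxxyyx
Step 20: δ(s0, □) = (s0, □, R) → □[s0]xxxyyx
Step 21: δ(s0, x) = (s0, x, L) → [s0]□xxxyyx
Step 22: δ(s0, □) = (s0, □, R) → □[s0]xxxyyx
Step 23: δ(s0, x) = (s0, x, L) → [s0]□xxxyyx
Step 24: δ(s0, □) = (s0, □, R) → □[s0]xxxyyx
Step 25: δ(s0, x) = (s0, x, L) → [s0]□xxxyyx
Step 26: δ(s0, □) = (s0, □, R) → □[s0]xxxyyx

The machine has not reached a halting state after 26 steps.
The machine did not halt within the 26-step bound.

Answer: No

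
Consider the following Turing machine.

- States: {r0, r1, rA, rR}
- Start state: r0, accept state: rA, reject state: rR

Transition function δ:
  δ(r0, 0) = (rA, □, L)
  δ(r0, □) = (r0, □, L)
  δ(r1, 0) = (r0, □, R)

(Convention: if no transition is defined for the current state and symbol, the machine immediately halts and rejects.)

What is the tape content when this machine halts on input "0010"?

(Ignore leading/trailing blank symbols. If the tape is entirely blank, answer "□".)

Execution trace:
Initial: [r0]0010
Step 1: δ(r0, 0) = (rA, □, L) → [rA]□□010

The machine reaches the accept state rA and halts.

Final tape (ignoring leading/trailing blanks): 010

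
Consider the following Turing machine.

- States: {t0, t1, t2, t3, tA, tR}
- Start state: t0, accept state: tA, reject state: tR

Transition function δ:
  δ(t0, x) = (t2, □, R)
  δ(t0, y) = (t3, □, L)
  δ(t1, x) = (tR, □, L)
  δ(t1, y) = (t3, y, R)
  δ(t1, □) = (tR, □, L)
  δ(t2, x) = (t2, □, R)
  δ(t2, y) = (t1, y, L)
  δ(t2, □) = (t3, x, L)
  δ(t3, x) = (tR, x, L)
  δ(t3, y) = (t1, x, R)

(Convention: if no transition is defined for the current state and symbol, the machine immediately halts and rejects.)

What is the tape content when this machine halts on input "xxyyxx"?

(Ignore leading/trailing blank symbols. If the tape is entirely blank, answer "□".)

Execution trace:
Initial: [t0]xxyyxx
Step 1: δ(t0, x) = (t2, □, R) → □[t2]xyyxx
Step 2: δ(t2, x) = (t2, □, R) → □□[t2]yyxx
Step 3: δ(t2, y) = (t1, y, L) → □[t1]□yyxx
Step 4: δ(t1, □) = (tR, □, L) → [tR]□□yyxx

The machine reaches the reject state tR and halts.

Final tape (ignoring leading/trailing blanks): yyxx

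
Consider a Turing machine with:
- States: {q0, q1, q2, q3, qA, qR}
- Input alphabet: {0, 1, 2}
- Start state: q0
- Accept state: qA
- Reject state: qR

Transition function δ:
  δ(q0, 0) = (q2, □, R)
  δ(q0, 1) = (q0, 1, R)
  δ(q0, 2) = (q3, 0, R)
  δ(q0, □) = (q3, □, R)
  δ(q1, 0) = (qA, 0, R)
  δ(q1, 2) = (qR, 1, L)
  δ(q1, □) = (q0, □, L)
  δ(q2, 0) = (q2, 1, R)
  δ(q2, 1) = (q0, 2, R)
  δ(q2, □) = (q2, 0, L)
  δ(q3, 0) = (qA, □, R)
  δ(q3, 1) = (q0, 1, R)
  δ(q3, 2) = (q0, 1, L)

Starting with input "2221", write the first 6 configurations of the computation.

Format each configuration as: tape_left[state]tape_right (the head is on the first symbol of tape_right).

Transitions applied:
Step 1: δ(q0, 2) = (q3, 0, R)
Step 2: δ(q3, 2) = (q0, 1, L)
Step 3: δ(q0, 0) = (q2, □, R)
Step 4: δ(q2, 1) = (q0, 2, R)
Step 5: δ(q0, 2) = (q3, 0, R)

The first 6 configurations are:
[q0]2221 ⊢ 0[q3]221 ⊢ [q0]0121 ⊢ □[q2]121 ⊢ □2[q0]21 ⊢ □20[q3]1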